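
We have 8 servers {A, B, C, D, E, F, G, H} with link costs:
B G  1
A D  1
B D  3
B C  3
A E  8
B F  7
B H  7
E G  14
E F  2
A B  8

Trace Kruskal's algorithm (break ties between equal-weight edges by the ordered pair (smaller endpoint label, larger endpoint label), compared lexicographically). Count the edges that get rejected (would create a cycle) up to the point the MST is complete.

0

Kruskal's algorithm — process edges by increasing weight (ties by edge label):
A D (1): add — endpoints in different components.
B G (1): add — endpoints in different components.
E F (2): add — endpoints in different components.
B C (3): add — endpoints in different components.
B D (3): add — endpoints in different components.
B F (7): add — endpoints in different components.
B H (7): add — endpoints in different components.
Edges rejected before the tree was complete: 0.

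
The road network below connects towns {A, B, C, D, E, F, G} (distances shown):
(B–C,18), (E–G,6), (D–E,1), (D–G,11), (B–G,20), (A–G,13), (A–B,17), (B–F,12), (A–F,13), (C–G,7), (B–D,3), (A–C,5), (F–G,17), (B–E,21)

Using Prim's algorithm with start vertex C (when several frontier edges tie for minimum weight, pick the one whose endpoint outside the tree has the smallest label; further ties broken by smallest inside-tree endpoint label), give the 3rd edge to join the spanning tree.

E-G

Prim's algorithm from C:
Step 1: frontier [A–C 5, C–G 7, B–C 18] → take A–C (5); add A.
Step 2: frontier [A–F 13, A–G 13, A–B 17, C–G 7, B–C 18] → take C–G (7); add G.
Step 3: frontier [A–F 13, A–B 17, B–C 18, E–G 6, D–G 11, F–G 17, B–G 20] → take E–G (6); add E.
Step 4: frontier [A–F 13, A–B 17, B–C 18, D–E 1, B–E 21, D–G 11, F–G 17, B–G 20] → take D–E (1); add D.
Step 5: frontier [A–F 13, A–B 17, B–C 18, B–D 3, B–E 21, F–G 17, B–G 20] → take B–D (3); add B.
Step 6: frontier [A–F 13, B–F 12, F–G 17] → take B–F (12); add F.
The 3rd edge added is E–G.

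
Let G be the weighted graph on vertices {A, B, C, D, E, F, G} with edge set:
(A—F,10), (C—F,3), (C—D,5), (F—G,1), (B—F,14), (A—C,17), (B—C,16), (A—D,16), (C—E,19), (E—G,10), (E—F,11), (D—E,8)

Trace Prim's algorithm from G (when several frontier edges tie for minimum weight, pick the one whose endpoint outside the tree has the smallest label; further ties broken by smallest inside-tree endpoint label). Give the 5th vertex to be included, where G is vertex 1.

Prim, starting at G.
Step 1: cheapest edge leaving the tree is F—G (1); add F.
Step 2: cheapest edge leaving the tree is C—F (3); add C.
Step 3: cheapest edge leaving the tree is C—D (5); add D.
Step 4: cheapest edge leaving the tree is D—E (8); add E.
Step 5: cheapest edge leaving the tree is A—F (10); add A.
Step 6: cheapest edge leaving the tree is B—F (14); add B.
Vertex order: G, F, C, D, E, A, B. The 5th vertex is E.

E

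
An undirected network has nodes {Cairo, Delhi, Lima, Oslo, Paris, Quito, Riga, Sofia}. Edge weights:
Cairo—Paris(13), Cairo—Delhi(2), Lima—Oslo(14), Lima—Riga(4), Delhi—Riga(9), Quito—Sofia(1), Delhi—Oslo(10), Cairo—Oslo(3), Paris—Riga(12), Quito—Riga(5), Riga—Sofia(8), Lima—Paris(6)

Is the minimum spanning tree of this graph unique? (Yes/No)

Sort edges by weight, then run Kruskal:
Quito—Sofia (1): add — endpoints in different components.
Cairo—Delhi (2): add — endpoints in different components.
Cairo—Oslo (3): add — endpoints in different components.
Lima—Riga (4): add — endpoints in different components.
Quito—Riga (5): add — endpoints in different components.
Lima—Paris (6): add — endpoints in different components.
Riga—Sofia (8): skip — Sofia and Riga already connected.
Delhi—Riga (9): add — endpoints in different components.
Every non-tree edge has weight strictly greater than the heaviest edge on the tree path between its endpoints, so the MST is unique.

Yes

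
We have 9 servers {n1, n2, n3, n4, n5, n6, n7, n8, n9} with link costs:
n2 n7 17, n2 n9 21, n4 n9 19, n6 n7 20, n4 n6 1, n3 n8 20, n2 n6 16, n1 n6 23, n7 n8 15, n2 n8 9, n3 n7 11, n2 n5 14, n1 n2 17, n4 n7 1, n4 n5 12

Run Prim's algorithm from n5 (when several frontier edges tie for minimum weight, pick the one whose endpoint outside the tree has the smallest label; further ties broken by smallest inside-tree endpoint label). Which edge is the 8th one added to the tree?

n4-n9

Prim's algorithm from n5:
Step 1: cheapest edge leaving the tree is n4 n5 (12); add n4.
Step 2: cheapest edge leaving the tree is n4 n6 (1); add n6.
Step 3: cheapest edge leaving the tree is n4 n7 (1); add n7.
Step 4: cheapest edge leaving the tree is n3 n7 (11); add n3.
Step 5: cheapest edge leaving the tree is n2 n5 (14); add n2.
Step 6: cheapest edge leaving the tree is n2 n8 (9); add n8.
Step 7: cheapest edge leaving the tree is n1 n2 (17); add n1.
Step 8: cheapest edge leaving the tree is n4 n9 (19); add n9.
The 8th edge added is n4 n9.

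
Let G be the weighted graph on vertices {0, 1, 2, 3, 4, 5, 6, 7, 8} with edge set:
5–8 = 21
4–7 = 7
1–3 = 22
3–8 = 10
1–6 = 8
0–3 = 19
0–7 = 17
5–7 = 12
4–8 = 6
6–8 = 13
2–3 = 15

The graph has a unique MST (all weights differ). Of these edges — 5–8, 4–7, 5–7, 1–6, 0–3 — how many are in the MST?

3

Kruskal: consider edges lightest-first.
4–8 (6): add — endpoints in different components.
4–7 (7): add — endpoints in different components.
1–6 (8): add — endpoints in different components.
3–8 (10): add — endpoints in different components.
5–7 (12): add — endpoints in different components.
6–8 (13): add — endpoints in different components.
2–3 (15): add — endpoints in different components.
0–7 (17): add — endpoints in different components.
MST edge set: {4–8, 4–7, 1–6, 3–8, 5–7, 6–8, 2–3, 0–7}.
Of the listed edges, {4–7, 5–7, 1–6} are in the MST → 3.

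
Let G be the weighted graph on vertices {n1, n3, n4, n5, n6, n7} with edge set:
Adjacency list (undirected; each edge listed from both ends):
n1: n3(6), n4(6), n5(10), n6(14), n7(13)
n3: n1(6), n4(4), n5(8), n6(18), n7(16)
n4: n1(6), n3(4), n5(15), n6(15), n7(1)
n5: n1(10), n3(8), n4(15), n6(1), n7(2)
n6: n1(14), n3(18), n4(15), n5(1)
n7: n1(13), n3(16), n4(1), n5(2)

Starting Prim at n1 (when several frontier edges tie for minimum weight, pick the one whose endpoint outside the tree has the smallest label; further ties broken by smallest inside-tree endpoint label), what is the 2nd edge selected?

Prim, starting at n1.
Step 1: frontier [n1—n3 6, n1—n4 6, n1—n5 10, n1—n7 13, n1—n6 14] → take n1—n3 (6); add n3.
Step 2: frontier [n1—n4 6, n1—n5 10, n1—n7 13, n1—n6 14, n3—n4 4, n3—n5 8, n3—n7 16, n3—n6 18] → take n3—n4 (4); add n4.
Step 3: frontier [n1—n5 10, n1—n7 13, n1—n6 14, n3—n5 8, n3—n7 16, n3—n6 18, n4—n7 1, n4—n5 15, n4—n6 15] → take n4—n7 (1); add n7.
Step 4: frontier [n1—n5 10, n1—n6 14, n3—n5 8, n3—n6 18, n4—n5 15, n4—n6 15, n5—n7 2] → take n5—n7 (2); add n5.
Step 5: frontier [n1—n6 14, n3—n6 18, n4—n6 15, n5—n6 1] → take n5—n6 (1); add n6.
The 2nd edge added is n3—n4.

n3-n4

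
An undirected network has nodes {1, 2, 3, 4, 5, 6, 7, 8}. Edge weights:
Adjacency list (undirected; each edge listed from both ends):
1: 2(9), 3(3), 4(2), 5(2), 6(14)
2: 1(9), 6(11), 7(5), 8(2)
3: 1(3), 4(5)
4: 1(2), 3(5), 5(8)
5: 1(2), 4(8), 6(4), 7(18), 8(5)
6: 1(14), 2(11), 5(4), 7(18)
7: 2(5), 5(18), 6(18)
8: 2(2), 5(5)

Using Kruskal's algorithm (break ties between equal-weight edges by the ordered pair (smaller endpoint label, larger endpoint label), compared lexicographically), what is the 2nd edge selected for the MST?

Kruskal's algorithm — process edges by increasing weight (ties by edge label):
1—4 (2): add — endpoints in different components.
1—5 (2): add — endpoints in different components.
2—8 (2): add — endpoints in different components.
1—3 (3): add — endpoints in different components.
5—6 (4): add — endpoints in different components.
2—7 (5): add — endpoints in different components.
3—4 (5): skip — 3 and 4 already connected.
5—8 (5): add — endpoints in different components.
The 2nd edge added is 1—5.

1-5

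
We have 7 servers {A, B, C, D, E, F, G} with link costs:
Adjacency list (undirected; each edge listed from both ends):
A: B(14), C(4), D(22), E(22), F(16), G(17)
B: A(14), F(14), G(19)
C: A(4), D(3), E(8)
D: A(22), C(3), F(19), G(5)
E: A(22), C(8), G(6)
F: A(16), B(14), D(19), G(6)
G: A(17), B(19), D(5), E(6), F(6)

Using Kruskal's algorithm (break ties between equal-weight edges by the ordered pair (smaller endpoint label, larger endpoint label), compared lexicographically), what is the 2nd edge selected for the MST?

A-C

Kruskal: consider edges lightest-first.
C D (3): add. Components now {A} {B} {C,D} {E} {F} {G}
A C (4): add. Components now {A,C,D} {B} {E} {F} {G}
D G (5): add. Components now {A,C,D,G} {B} {E} {F}
E G (6): add. Components now {A,C,D,E,G} {B} {F}
F G (6): add. Components now {A,C,D,E,F,G} {B}
C E (8): skip — C and E already connected.
A B (14): add. Components now {A,B,C,D,E,F,G}
The 2nd edge added is A C.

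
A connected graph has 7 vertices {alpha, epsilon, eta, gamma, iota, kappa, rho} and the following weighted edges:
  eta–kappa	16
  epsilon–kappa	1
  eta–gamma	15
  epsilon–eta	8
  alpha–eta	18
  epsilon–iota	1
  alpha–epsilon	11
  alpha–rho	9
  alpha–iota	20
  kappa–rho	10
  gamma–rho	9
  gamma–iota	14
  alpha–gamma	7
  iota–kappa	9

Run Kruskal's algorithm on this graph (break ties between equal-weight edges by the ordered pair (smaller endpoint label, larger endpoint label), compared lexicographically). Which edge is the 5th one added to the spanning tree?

alpha-rho

Kruskal's algorithm — process edges by increasing weight (ties by edge label):
epsilon–iota (1): add — endpoints in different components.
epsilon–kappa (1): add — endpoints in different components.
alpha–gamma (7): add — endpoints in different components.
epsilon–eta (8): add — endpoints in different components.
alpha–rho (9): add — endpoints in different components.
gamma–rho (9): skip — rho and gamma already connected.
iota–kappa (9): skip — iota and kappa already connected.
kappa–rho (10): add — endpoints in different components.
The 5th edge added is alpha–rho.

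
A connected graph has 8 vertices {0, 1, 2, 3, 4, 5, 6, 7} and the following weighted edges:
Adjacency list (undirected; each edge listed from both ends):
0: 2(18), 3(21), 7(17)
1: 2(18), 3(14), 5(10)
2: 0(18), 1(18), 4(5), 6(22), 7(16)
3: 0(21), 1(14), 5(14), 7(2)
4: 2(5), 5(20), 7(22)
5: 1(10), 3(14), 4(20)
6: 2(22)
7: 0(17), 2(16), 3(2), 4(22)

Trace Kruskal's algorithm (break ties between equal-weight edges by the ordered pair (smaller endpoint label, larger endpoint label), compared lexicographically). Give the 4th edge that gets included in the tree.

1-3

Kruskal's algorithm — process edges by increasing weight (ties by edge label):
3-7 (2): add — endpoints in different components.
2-4 (5): add — endpoints in different components.
1-5 (10): add — endpoints in different components.
1-3 (14): add — endpoints in different components.
3-5 (14): skip — 3 and 5 already connected.
2-7 (16): add — endpoints in different components.
0-7 (17): add — endpoints in different components.
0-2 (18): skip — 0 and 2 already connected.
1-2 (18): skip — 1 and 2 already connected.
4-5 (20): skip — 4 and 5 already connected.
0-3 (21): skip — 0 and 3 already connected.
2-6 (22): add — endpoints in different components.
The 4th edge added is 1-3.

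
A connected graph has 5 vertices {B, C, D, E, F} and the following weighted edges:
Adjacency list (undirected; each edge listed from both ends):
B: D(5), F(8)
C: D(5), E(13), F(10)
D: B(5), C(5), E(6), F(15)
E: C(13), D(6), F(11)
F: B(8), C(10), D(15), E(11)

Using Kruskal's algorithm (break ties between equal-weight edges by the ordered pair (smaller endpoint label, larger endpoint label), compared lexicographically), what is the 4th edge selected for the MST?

Kruskal's algorithm — process edges by increasing weight (ties by edge label):
B D (5): add — endpoints in different components.
C D (5): add — endpoints in different components.
D E (6): add — endpoints in different components.
B F (8): add — endpoints in different components.
The 4th edge added is B F.

B-F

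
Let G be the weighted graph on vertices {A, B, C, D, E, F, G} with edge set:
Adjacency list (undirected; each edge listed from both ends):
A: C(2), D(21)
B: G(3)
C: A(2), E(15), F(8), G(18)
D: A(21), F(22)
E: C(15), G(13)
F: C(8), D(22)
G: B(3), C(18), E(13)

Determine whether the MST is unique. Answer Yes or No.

Yes

Kruskal's algorithm — process edges by increasing weight (ties by edge label):
A-C (2): add. Components now {A,C} {B} {D} {E} {F} {G}
B-G (3): add. Components now {A,C} {B,G} {D} {E} {F}
C-F (8): add. Components now {A,C,F} {B,G} {D} {E}
E-G (13): add. Components now {A,C,F} {B,E,G} {D}
C-E (15): add. Components now {A,B,C,E,F,G} {D}
C-G (18): skip — C and G already connected.
A-D (21): add. Components now {A,B,C,D,E,F,G}
Every non-tree edge has weight strictly greater than the heaviest edge on the tree path between its endpoints, so the MST is unique.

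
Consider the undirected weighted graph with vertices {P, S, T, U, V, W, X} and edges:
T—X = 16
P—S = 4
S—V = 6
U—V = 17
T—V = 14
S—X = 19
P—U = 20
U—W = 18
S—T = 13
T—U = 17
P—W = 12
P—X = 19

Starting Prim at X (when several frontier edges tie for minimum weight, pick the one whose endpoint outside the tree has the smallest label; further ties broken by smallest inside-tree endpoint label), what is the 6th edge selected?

Prim's algorithm from X:
Step 1: cheapest edge leaving the tree is T—X (16); add T.
Step 2: cheapest edge leaving the tree is S—T (13); add S.
Step 3: cheapest edge leaving the tree is P—S (4); add P.
Step 4: cheapest edge leaving the tree is S—V (6); add V.
Step 5: cheapest edge leaving the tree is P—W (12); add W.
Step 6: cheapest edge leaving the tree is T—U (17); add U.
The 6th edge added is T—U.

T-U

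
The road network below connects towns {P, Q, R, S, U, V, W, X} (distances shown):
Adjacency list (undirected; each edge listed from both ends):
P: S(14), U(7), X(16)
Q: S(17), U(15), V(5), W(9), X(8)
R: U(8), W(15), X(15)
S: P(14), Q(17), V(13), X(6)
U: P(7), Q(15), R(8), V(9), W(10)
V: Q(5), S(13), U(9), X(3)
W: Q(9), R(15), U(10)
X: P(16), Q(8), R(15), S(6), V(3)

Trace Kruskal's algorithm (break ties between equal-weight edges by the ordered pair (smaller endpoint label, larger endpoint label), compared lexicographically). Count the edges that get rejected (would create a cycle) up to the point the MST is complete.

1

Kruskal's algorithm — process edges by increasing weight (ties by edge label):
V–X (3): add — endpoints in different components.
Q–V (5): add — endpoints in different components.
S–X (6): add — endpoints in different components.
P–U (7): add — endpoints in different components.
Q–X (8): skip — X and Q already connected.
R–U (8): add — endpoints in different components.
Q–W (9): add — endpoints in different components.
U–V (9): add — endpoints in different components.
Edges rejected before the tree was complete: 1.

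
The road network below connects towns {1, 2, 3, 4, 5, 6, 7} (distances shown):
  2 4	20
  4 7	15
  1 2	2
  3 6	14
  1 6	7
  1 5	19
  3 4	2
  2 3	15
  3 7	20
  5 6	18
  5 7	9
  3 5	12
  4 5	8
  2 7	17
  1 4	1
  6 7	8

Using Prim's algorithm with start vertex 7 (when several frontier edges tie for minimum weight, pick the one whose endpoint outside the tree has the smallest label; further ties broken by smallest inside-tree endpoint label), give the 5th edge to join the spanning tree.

3-4

Prim, starting at 7.
Step 1: cheapest edge leaving the tree is 6 7 (8); add 6.
Step 2: cheapest edge leaving the tree is 1 6 (7); add 1.
Step 3: cheapest edge leaving the tree is 1 4 (1); add 4.
Step 4: cheapest edge leaving the tree is 1 2 (2); add 2.
Step 5: cheapest edge leaving the tree is 3 4 (2); add 3.
Step 6: cheapest edge leaving the tree is 4 5 (8); add 5.
The 5th edge added is 3 4.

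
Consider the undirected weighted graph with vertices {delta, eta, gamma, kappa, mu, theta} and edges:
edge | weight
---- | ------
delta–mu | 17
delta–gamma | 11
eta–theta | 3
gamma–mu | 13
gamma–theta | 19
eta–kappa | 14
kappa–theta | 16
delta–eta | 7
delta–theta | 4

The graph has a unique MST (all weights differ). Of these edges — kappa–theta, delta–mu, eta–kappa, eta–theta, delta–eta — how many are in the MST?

Kruskal: consider edges lightest-first.
eta–theta (3): add — endpoints in different components.
delta–theta (4): add — endpoints in different components.
delta–eta (7): skip — delta and eta already connected.
delta–gamma (11): add — endpoints in different components.
gamma–mu (13): add — endpoints in different components.
eta–kappa (14): add — endpoints in different components.
MST edge set: {eta–theta, delta–theta, delta–gamma, gamma–mu, eta–kappa}.
Of the listed edges, {eta–kappa, eta–theta} are in the MST → 2.

2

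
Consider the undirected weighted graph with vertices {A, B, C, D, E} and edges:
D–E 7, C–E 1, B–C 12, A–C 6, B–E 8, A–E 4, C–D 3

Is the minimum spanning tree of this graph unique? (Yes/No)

Yes

Kruskal's algorithm — process edges by increasing weight (ties by edge label):
C–E (1): add — endpoints in different components.
C–D (3): add — endpoints in different components.
A–E (4): add — endpoints in different components.
A–C (6): skip — A and C already connected.
D–E (7): skip — D and E already connected.
B–E (8): add — endpoints in different components.
Every non-tree edge has weight strictly greater than the heaviest edge on the tree path between its endpoints, so the MST is unique.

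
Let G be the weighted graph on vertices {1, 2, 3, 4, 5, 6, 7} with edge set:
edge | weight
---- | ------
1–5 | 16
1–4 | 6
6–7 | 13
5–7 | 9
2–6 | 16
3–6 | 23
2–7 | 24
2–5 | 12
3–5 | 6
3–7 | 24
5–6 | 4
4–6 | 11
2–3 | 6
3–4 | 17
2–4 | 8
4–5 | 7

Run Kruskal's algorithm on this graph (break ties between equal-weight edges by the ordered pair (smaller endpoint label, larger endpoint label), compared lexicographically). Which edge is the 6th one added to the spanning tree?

Kruskal's algorithm — process edges by increasing weight (ties by edge label):
5–6 (4): add. Components now {1} {2} {3} {4} {5,6} {7}
1–4 (6): add. Components now {1,4} {2} {3} {5,6} {7}
2–3 (6): add. Components now {1,4} {2,3} {5,6} {7}
3–5 (6): add. Components now {1,4} {2,3,5,6} {7}
4–5 (7): add. Components now {1,2,3,4,5,6} {7}
2–4 (8): skip — 2 and 4 already connected.
5–7 (9): add. Components now {1,2,3,4,5,6,7}
The 6th edge added is 5–7.

5-7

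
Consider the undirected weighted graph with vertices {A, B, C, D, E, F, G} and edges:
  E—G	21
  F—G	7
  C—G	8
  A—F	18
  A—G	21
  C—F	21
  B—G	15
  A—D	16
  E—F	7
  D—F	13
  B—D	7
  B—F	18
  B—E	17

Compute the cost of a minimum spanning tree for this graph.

58

Sort edges by weight, then run Kruskal:
B—D (7): add. Components now {A} {B,D} {C} {E} {F} {G}
E—F (7): add. Components now {A} {B,D} {C} {E,F} {G}
F—G (7): add. Components now {A} {B,D} {C} {E,F,G}
C—G (8): add. Components now {A} {B,D} {C,E,F,G}
D—F (13): add. Components now {A} {B,C,D,E,F,G}
B—G (15): skip — B and G already connected.
A—D (16): add. Components now {A,B,C,D,E,F,G}
MST edges: B—D, E—F, F—G, C—G, D—F, A—D; total weight 7+7+7+8+13+16 = 58.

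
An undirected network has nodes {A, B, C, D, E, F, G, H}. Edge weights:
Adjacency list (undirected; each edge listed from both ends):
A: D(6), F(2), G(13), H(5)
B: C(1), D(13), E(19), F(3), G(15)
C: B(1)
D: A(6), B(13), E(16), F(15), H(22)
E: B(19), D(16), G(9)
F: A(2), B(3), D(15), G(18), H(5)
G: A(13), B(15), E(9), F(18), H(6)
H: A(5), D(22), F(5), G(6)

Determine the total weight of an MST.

Grow the tree from A using Prim:
Step 1: cheapest edge leaving the tree is A–F (2); add F.
Step 2: cheapest edge leaving the tree is B–F (3); add B.
Step 3: cheapest edge leaving the tree is B–C (1); add C.
Step 4: cheapest edge leaving the tree is A–H (5); add H.
Step 5: cheapest edge leaving the tree is A–D (6); add D.
Step 6: cheapest edge leaving the tree is G–H (6); add G.
Step 7: cheapest edge leaving the tree is E–G (9); add E.
MST edges: A–F, B–F, B–C, A–H, A–D, G–H, E–G; total weight 2+3+1+5+6+6+9 = 32.

32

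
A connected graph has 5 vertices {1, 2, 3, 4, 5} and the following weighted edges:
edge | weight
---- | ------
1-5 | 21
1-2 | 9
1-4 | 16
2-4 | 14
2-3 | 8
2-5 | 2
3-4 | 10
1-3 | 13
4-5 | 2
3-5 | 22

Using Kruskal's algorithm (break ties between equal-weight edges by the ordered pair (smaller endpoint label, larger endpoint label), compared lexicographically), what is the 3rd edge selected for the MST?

2-3

Sort edges by weight, then run Kruskal:
2-5 (2): add. Components now {1} {2,5} {3} {4}
4-5 (2): add. Components now {1} {2,4,5} {3}
2-3 (8): add. Components now {1} {2,3,4,5}
1-2 (9): add. Components now {1,2,3,4,5}
The 3rd edge added is 2-3.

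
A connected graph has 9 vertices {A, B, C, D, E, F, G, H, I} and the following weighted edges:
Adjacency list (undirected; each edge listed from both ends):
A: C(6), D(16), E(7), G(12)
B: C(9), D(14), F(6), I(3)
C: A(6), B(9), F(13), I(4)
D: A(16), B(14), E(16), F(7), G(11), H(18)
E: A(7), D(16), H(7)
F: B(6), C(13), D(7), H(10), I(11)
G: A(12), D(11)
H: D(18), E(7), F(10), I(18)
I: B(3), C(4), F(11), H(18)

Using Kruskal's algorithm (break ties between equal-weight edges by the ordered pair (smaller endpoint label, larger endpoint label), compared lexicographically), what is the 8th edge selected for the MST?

D-G

Sort edges by weight, then run Kruskal:
B—I (3): add — endpoints in different components.
C—I (4): add — endpoints in different components.
A—C (6): add — endpoints in different components.
B—F (6): add — endpoints in different components.
A—E (7): add — endpoints in different components.
D—F (7): add — endpoints in different components.
E—H (7): add — endpoints in different components.
B—C (9): skip — B and C already connected.
F—H (10): skip — F and H already connected.
D—G (11): add — endpoints in different components.
The 8th edge added is D—G.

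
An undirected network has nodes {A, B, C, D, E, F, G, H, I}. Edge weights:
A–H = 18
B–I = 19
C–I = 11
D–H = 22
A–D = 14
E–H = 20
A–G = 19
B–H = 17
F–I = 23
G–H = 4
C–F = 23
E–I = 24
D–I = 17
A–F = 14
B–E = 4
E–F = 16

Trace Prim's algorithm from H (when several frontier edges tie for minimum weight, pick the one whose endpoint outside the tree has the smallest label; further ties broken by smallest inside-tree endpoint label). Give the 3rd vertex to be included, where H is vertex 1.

B

Grow the tree from H using Prim:
Step 1: cheapest edge leaving the tree is G–H (4); add G.
Step 2: cheapest edge leaving the tree is B–H (17); add B.
Step 3: cheapest edge leaving the tree is B–E (4); add E.
Step 4: cheapest edge leaving the tree is E–F (16); add F.
Step 5: cheapest edge leaving the tree is A–F (14); add A.
Step 6: cheapest edge leaving the tree is A–D (14); add D.
Step 7: cheapest edge leaving the tree is D–I (17); add I.
Step 8: cheapest edge leaving the tree is C–I (11); add C.
Vertex order: H, G, B, E, F, A, D, I, C. The 3rd vertex is B.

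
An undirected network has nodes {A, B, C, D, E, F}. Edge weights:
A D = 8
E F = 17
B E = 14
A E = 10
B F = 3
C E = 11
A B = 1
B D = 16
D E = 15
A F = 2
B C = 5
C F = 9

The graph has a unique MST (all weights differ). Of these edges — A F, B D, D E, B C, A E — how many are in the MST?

3

Kruskal's algorithm — process edges by increasing weight (ties by edge label):
A B (1): add. Components now {A,B} {C} {D} {E} {F}
A F (2): add. Components now {A,B,F} {C} {D} {E}
B F (3): skip — B and F already connected.
B C (5): add. Components now {A,B,C,F} {D} {E}
A D (8): add. Components now {A,B,C,D,F} {E}
C F (9): skip — C and F already connected.
A E (10): add. Components now {A,B,C,D,E,F}
MST edge set: {A B, A F, B C, A D, A E}.
Of the listed edges, {A F, B C, A E} are in the MST → 3.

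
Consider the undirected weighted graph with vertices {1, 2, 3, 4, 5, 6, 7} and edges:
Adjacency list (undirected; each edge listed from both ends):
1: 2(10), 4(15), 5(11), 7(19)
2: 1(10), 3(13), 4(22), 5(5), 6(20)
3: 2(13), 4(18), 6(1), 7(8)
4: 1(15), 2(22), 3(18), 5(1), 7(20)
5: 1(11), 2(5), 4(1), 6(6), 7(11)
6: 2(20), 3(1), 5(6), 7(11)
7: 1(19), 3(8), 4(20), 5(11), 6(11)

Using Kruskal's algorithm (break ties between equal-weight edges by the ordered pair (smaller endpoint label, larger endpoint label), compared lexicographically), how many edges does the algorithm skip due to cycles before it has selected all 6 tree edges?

Kruskal's algorithm — process edges by increasing weight (ties by edge label):
3—6 (1): add — endpoints in different components.
4—5 (1): add — endpoints in different components.
2—5 (5): add — endpoints in different components.
5—6 (6): add — endpoints in different components.
3—7 (8): add — endpoints in different components.
1—2 (10): add — endpoints in different components.
Edges rejected before the tree was complete: 0.

0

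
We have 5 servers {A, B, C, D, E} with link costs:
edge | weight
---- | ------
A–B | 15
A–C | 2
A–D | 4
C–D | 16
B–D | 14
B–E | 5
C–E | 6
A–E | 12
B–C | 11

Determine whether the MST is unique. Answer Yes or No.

Yes

Sort edges by weight, then run Kruskal:
A–C (2): add — endpoints in different components.
A–D (4): add — endpoints in different components.
B–E (5): add — endpoints in different components.
C–E (6): add — endpoints in different components.
Every non-tree edge has weight strictly greater than the heaviest edge on the tree path between its endpoints, so the MST is unique.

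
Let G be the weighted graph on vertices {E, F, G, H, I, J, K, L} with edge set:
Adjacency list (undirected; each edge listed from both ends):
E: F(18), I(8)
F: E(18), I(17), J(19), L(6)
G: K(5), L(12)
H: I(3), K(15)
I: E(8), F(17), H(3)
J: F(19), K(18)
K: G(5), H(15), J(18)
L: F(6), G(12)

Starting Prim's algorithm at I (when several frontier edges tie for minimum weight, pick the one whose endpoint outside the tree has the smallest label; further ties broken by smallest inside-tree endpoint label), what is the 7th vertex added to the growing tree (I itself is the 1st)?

Prim's algorithm from I:
Step 1: cheapest edge leaving the tree is H I (3); add H.
Step 2: cheapest edge leaving the tree is E I (8); add E.
Step 3: cheapest edge leaving the tree is H K (15); add K.
Step 4: cheapest edge leaving the tree is G K (5); add G.
Step 5: cheapest edge leaving the tree is G L (12); add L.
Step 6: cheapest edge leaving the tree is F L (6); add F.
Step 7: cheapest edge leaving the tree is J K (18); add J.
Vertex order: I, H, E, K, G, L, F, J. The 7th vertex is F.

F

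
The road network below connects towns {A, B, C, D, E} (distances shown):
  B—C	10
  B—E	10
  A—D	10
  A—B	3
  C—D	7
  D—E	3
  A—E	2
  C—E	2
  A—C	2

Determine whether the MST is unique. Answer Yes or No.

Kruskal: consider edges lightest-first.
A—C (2): add. Components now {A,C} {B} {D} {E}
A—E (2): add. Components now {A,C,E} {B} {D}
C—E (2): skip — C and E already connected.
A—B (3): add. Components now {A,B,C,E} {D}
D—E (3): add. Components now {A,B,C,D,E}
Non-tree edge C—E has weight 2, equal to the heaviest edge on its tree cycle — swapping gives another MST of the same weight. Not unique.

No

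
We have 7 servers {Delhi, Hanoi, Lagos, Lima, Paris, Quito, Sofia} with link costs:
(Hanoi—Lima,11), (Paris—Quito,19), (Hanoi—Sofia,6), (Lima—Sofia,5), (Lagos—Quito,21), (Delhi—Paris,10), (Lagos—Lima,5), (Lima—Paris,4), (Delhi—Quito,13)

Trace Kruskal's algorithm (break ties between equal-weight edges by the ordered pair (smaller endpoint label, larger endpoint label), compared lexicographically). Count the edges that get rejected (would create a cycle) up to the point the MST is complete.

1

Sort edges by weight, then run Kruskal:
Lima—Paris (4): add. Components now {Lima,Paris} {Delhi} {Hanoi} {Sofia} {Lagos} {Quito}
Lagos—Lima (5): add. Components now {Lagos,Lima,Paris} {Delhi} {Hanoi} {Sofia} {Quito}
Lima—Sofia (5): add. Components now {Lagos,Lima,Paris,Sofia} {Delhi} {Hanoi} {Quito}
Hanoi—Sofia (6): add. Components now {Hanoi,Lagos,Lima,Paris,Sofia} {Delhi} {Quito}
Delhi—Paris (10): add. Components now {Delhi,Hanoi,Lagos,Lima,Paris,Sofia} {Quito}
Hanoi—Lima (11): skip — Hanoi and Lima already connected.
Delhi—Quito (13): add. Components now {Delhi,Hanoi,Lagos,Lima,Paris,Quito,Sofia}
Edges rejected before the tree was complete: 1.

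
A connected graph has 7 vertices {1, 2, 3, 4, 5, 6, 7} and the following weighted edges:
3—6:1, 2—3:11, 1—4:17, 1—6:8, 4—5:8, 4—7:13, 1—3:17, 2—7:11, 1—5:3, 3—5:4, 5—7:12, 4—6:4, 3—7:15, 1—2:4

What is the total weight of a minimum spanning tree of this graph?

27

Kruskal: consider edges lightest-first.
3—6 (1): add — endpoints in different components.
1—5 (3): add — endpoints in different components.
1—2 (4): add — endpoints in different components.
3—5 (4): add — endpoints in different components.
4—6 (4): add — endpoints in different components.
1—6 (8): skip — 1 and 6 already connected.
4—5 (8): skip — 4 and 5 already connected.
2—3 (11): skip — 2 and 3 already connected.
2—7 (11): add — endpoints in different components.
MST edges: 3—6, 1—5, 1—2, 3—5, 4—6, 2—7; total weight 1+3+4+4+4+11 = 27.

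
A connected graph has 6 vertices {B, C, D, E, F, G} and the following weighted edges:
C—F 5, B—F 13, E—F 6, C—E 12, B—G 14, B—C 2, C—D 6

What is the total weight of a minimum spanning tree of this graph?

Sort edges by weight, then run Kruskal:
B—C (2): add — endpoints in different components.
C—F (5): add — endpoints in different components.
C—D (6): add — endpoints in different components.
E—F (6): add — endpoints in different components.
C—E (12): skip — C and E already connected.
B—F (13): skip — B and F already connected.
B—G (14): add — endpoints in different components.
MST edges: B—C, C—F, C—D, E—F, B—G; total weight 2+5+6+6+14 = 33.

33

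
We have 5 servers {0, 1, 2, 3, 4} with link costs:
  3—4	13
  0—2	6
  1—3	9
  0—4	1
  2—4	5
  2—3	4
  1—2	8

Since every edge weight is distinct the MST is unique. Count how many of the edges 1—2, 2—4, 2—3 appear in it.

3

Sort edges by weight, then run Kruskal:
0—4 (1): add. Components now {0,4} {1} {2} {3}
2—3 (4): add. Components now {0,4} {1} {2,3}
2—4 (5): add. Components now {0,2,3,4} {1}
0—2 (6): skip — 0 and 2 already connected.
1—2 (8): add. Components now {0,1,2,3,4}
MST edge set: {0—4, 2—3, 2—4, 1—2}.
Of the listed edges, {1—2, 2—4, 2—3} are in the MST → 3.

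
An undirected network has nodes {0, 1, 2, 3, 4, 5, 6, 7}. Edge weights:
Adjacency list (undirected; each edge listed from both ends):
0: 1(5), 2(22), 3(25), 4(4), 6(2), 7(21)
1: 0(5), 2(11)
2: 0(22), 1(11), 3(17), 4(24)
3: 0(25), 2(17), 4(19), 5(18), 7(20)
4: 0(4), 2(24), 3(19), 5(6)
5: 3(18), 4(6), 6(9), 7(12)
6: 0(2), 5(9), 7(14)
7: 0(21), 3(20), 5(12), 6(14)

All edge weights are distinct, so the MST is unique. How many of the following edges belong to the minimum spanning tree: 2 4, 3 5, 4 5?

Kruskal's algorithm — process edges by increasing weight (ties by edge label):
0 6 (2): add — endpoints in different components.
0 4 (4): add — endpoints in different components.
0 1 (5): add — endpoints in different components.
4 5 (6): add — endpoints in different components.
5 6 (9): skip — 5 and 6 already connected.
1 2 (11): add — endpoints in different components.
5 7 (12): add — endpoints in different components.
6 7 (14): skip — 6 and 7 already connected.
2 3 (17): add — endpoints in different components.
MST edge set: {0 6, 0 4, 0 1, 4 5, 1 2, 5 7, 2 3}.
Of the listed edges, {4 5} are in the MST → 1.

1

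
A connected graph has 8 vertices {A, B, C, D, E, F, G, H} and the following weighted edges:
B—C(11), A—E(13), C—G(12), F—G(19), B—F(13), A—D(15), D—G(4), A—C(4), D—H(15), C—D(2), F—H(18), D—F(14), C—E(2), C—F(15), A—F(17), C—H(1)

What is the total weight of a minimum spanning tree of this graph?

37

Grow the tree from E using Prim:
Step 1: cheapest edge leaving the tree is C—E (2); add C.
Step 2: cheapest edge leaving the tree is C—H (1); add H.
Step 3: cheapest edge leaving the tree is C—D (2); add D.
Step 4: cheapest edge leaving the tree is A—C (4); add A.
Step 5: cheapest edge leaving the tree is D—G (4); add G.
Step 6: cheapest edge leaving the tree is B—C (11); add B.
Step 7: cheapest edge leaving the tree is B—F (13); add F.
MST edges: C—E, C—H, C—D, A—C, D—G, B—C, B—F; total weight 2+1+2+4+4+11+13 = 37.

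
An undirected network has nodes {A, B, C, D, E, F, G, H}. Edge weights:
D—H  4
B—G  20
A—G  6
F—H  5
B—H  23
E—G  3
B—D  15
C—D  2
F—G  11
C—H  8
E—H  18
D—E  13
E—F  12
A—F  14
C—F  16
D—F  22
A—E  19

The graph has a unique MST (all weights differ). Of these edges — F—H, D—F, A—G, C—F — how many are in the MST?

2

Kruskal: consider edges lightest-first.
C—D (2): add — endpoints in different components.
E—G (3): add — endpoints in different components.
D—H (4): add — endpoints in different components.
F—H (5): add — endpoints in different components.
A—G (6): add — endpoints in different components.
C—H (8): skip — C and H already connected.
F—G (11): add — endpoints in different components.
E—F (12): skip — E and F already connected.
D—E (13): skip — D and E already connected.
A—F (14): skip — A and F already connected.
B—D (15): add — endpoints in different components.
MST edge set: {C—D, E—G, D—H, F—H, A—G, F—G, B—D}.
Of the listed edges, {F—H, A—G} are in the MST → 2.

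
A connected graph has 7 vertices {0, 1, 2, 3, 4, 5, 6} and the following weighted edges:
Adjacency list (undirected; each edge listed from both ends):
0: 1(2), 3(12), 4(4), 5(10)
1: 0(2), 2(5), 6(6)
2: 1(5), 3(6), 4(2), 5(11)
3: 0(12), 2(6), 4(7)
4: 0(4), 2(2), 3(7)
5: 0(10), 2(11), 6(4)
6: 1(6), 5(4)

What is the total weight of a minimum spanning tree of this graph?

Prim, starting at 2.
Step 1: frontier [2—4 2, 1—2 5, 2—3 6, 2—5 11] → take 2—4 (2); add 4.
Step 2: frontier [1—2 5, 2—3 6, 2—5 11, 0—4 4, 3—4 7] → take 0—4 (4); add 0.
Step 3: frontier [0—1 2, 0—5 10, 0—3 12, 1—2 5, 2—3 6, 2—5 11, 3—4 7] → take 0—1 (2); add 1.
Step 4: frontier [0—5 10, 0—3 12, 1—6 6, 2—3 6, 2—5 11, 3—4 7] → take 2—3 (6); add 3.
Step 5: frontier [0—5 10, 1—6 6, 2—5 11] → take 1—6 (6); add 6.
Step 6: frontier [0—5 10, 2—5 11, 5—6 4] → take 5—6 (4); add 5.
MST edges: 2—4, 0—4, 0—1, 2—3, 1—6, 5—6; total weight 2+4+2+6+6+4 = 24.

24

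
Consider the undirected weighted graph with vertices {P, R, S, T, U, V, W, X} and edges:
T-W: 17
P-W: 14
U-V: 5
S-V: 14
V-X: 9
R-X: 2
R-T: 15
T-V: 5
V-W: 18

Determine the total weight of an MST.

Prim's algorithm from P:
Step 1: cheapest edge leaving the tree is P-W (14); add W.
Step 2: cheapest edge leaving the tree is T-W (17); add T.
Step 3: cheapest edge leaving the tree is T-V (5); add V.
Step 4: cheapest edge leaving the tree is U-V (5); add U.
Step 5: cheapest edge leaving the tree is V-X (9); add X.
Step 6: cheapest edge leaving the tree is R-X (2); add R.
Step 7: cheapest edge leaving the tree is S-V (14); add S.
MST edges: P-W, T-W, T-V, U-V, V-X, R-X, S-V; total weight 14+17+5+5+9+2+14 = 66.

66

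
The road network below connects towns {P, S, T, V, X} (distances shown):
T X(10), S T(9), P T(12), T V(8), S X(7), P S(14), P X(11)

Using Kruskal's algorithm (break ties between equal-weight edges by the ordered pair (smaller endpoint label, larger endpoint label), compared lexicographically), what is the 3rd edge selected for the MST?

Sort edges by weight, then run Kruskal:
S X (7): add — endpoints in different components.
T V (8): add — endpoints in different components.
S T (9): add — endpoints in different components.
T X (10): skip — X and T already connected.
P X (11): add — endpoints in different components.
The 3rd edge added is S T.

S-T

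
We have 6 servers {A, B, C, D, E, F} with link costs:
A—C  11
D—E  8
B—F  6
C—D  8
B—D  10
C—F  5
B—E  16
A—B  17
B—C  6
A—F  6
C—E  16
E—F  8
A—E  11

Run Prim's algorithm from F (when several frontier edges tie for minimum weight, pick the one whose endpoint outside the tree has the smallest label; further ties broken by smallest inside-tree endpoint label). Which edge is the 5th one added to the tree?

Grow the tree from F using Prim:
Step 1: cheapest edge leaving the tree is C—F (5); add C.
Step 2: cheapest edge leaving the tree is A—F (6); add A.
Step 3: cheapest edge leaving the tree is B—C (6); add B.
Step 4: cheapest edge leaving the tree is C—D (8); add D.
Step 5: cheapest edge leaving the tree is D—E (8); add E.
The 5th edge added is D—E.

D-E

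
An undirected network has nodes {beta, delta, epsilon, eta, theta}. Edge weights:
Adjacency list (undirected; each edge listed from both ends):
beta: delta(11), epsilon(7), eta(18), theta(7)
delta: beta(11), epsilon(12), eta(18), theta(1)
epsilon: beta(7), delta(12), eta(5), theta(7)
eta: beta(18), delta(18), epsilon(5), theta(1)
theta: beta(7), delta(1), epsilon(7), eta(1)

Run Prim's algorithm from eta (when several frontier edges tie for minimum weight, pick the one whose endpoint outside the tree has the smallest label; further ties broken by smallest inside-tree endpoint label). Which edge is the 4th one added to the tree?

Prim, starting at eta.
Step 1: cheapest edge leaving the tree is eta theta (1); add theta.
Step 2: cheapest edge leaving the tree is delta theta (1); add delta.
Step 3: cheapest edge leaving the tree is epsilon eta (5); add epsilon.
Step 4: cheapest edge leaving the tree is beta epsilon (7); add beta.
The 4th edge added is beta epsilon.

beta-epsilon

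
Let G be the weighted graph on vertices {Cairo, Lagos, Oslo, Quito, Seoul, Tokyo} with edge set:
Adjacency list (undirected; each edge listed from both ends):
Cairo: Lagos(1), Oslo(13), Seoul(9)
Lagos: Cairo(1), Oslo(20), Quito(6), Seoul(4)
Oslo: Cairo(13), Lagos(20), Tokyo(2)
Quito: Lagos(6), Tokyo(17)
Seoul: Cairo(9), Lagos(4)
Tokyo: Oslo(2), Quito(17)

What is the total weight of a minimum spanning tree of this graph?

Grow the tree from Oslo using Prim:
Step 1: frontier [Oslo-Tokyo 2, Cairo-Oslo 13, Lagos-Oslo 20] → take Oslo-Tokyo (2); add Tokyo.
Step 2: frontier [Cairo-Oslo 13, Lagos-Oslo 20, Quito-Tokyo 17] → take Cairo-Oslo (13); add Cairo.
Step 3: frontier [Cairo-Lagos 1, Cairo-Seoul 9, Lagos-Oslo 20, Quito-Tokyo 17] → take Cairo-Lagos (1); add Lagos.
Step 4: frontier [Cairo-Seoul 9, Lagos-Seoul 4, Lagos-Quito 6, Quito-Tokyo 17] → take Lagos-Seoul (4); add Seoul.
Step 5: frontier [Lagos-Quito 6, Quito-Tokyo 17] → take Lagos-Quito (6); add Quito.
MST edges: Oslo-Tokyo, Cairo-Oslo, Cairo-Lagos, Lagos-Seoul, Lagos-Quito; total weight 2+13+1+4+6 = 26.

26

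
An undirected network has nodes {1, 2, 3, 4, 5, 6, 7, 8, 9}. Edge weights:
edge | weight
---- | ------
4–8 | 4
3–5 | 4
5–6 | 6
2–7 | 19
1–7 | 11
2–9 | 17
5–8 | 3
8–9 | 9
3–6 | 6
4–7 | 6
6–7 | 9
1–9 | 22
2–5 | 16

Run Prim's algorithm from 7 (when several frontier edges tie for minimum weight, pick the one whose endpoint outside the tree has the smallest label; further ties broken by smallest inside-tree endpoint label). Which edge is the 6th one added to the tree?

Prim's algorithm from 7:
Step 1: frontier [4–7 6, 6–7 9, 1–7 11, 2–7 19] → take 4–7 (6); add 4.
Step 2: frontier [4–8 4, 6–7 9, 1–7 11, 2–7 19] → take 4–8 (4); add 8.
Step 3: frontier [6–7 9, 1–7 11, 2–7 19, 5–8 3, 8–9 9] → take 5–8 (3); add 5.
Step 4: frontier [3–5 4, 5–6 6, 2–5 16, 6–7 9, 1–7 11, 2–7 19, 8–9 9] → take 3–5 (4); add 3.
Step 5: frontier [3–6 6, 5–6 6, 2–5 16, 6–7 9, 1–7 11, 2–7 19, 8–9 9] → take 3–6 (6); add 6.
Step 6: frontier [2–5 16, 1–7 11, 2–7 19, 8–9 9] → take 8–9 (9); add 9.
Step 7: frontier [2–5 16, 1–7 11, 2–7 19, 2–9 17, 1–9 22] → take 1–7 (11); add 1.
Step 8: frontier [2–5 16, 2–7 19, 2–9 17] → take 2–5 (16); add 2.
The 6th edge added is 8–9.

8-9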